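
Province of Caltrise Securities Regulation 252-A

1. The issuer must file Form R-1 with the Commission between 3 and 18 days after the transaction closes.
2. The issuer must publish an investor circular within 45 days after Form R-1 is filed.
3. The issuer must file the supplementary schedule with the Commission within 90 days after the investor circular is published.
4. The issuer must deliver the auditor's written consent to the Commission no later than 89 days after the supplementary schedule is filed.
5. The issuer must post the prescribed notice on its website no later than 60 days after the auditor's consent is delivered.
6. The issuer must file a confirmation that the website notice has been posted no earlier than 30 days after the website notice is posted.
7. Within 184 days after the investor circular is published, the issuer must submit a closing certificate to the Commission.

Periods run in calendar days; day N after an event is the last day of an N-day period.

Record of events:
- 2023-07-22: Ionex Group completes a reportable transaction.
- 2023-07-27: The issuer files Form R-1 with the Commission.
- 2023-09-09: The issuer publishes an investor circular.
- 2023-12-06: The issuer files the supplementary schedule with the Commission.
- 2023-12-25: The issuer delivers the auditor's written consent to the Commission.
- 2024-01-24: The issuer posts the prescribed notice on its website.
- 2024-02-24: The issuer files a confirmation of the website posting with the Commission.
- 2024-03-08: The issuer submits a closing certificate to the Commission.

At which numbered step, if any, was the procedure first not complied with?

None — every step was satisfied

Step 1: the window is 3–18 days after 2023-07-22 (when the transaction closes), so 2023-07-25 through 2023-08-09; done 2023-07-27 — within the window.
Step 2: 45 days after 2023-07-27 (when Form R-1 is filed) is 2023-09-10; 2023-09-09 is within that limit.
Step 3: 90 days after 2023-09-09 (when the investor circular is published) is 2023-12-08; completed 2023-12-06, before the deadline.
Step 4: 89 days after 2023-12-06 (when the supplementary schedule is filed) is 2024-03-04; done 2023-12-25 — timely.
Step 5: 60 days after 2023-12-25 (when the auditor's consent is delivered) is 2024-02-23; completed 2024-01-24, before the deadline.
Step 6: the earliest permitted date is 30 days after 2024-01-24 (when the website notice is posted), i.e. 2024-02-23; done 2024-02-24, after the minimum wait.
Step 7: 184 days after 2023-09-09 (when the investor circular is published) is 2024-03-11; done 2024-03-08 — timely.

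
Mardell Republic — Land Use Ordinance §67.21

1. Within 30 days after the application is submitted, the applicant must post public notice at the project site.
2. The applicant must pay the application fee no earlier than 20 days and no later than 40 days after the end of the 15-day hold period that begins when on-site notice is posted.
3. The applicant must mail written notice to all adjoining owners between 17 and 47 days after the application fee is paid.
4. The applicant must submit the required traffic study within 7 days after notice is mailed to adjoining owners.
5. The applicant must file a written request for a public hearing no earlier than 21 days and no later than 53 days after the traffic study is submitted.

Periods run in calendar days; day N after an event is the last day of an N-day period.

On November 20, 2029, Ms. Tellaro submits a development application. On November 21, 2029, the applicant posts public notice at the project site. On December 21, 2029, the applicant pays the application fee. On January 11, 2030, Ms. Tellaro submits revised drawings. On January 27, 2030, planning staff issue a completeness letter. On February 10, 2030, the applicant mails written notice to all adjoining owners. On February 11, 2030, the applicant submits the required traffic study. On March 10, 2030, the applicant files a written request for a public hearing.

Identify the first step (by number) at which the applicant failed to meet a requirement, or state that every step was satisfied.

Step 1: 30 days after November 20, 2029 (when the application is submitted) is December 20, 2029; done November 21, 2029 — timely.
Step 2: the window is 20–40 days after December 6, 2029 (end of the 15-day hold period, which began when on-site notice is posted on November 21, 2029), so December 26, 2029 through January 15, 2030; done December 21, 2029 — 5 days before the window opened.

Step 2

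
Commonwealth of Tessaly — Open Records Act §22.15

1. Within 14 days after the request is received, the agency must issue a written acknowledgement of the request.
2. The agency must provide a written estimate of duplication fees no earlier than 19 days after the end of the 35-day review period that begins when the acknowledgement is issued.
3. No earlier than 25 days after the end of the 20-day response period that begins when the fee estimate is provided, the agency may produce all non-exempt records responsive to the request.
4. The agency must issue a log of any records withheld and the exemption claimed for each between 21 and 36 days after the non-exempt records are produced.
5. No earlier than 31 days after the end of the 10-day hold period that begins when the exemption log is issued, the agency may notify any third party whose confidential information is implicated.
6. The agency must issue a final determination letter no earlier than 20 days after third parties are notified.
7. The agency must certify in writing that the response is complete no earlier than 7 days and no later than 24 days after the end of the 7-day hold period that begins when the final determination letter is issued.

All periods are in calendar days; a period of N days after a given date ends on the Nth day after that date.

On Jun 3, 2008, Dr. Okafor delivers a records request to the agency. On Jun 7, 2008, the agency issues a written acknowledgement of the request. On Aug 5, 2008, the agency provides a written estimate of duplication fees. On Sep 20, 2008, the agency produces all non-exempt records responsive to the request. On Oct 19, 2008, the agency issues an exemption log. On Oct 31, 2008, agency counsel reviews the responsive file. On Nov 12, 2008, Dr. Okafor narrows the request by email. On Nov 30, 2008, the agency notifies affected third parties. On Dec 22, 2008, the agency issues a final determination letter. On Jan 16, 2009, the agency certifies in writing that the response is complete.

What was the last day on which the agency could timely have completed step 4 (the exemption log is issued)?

Oct 26, 2008

Step 4 runs from Sep 20, 2008, when the non-exempt records are produced. The window is 21–36 days after Sep 20, 2008; it closes on Oct 26, 2008.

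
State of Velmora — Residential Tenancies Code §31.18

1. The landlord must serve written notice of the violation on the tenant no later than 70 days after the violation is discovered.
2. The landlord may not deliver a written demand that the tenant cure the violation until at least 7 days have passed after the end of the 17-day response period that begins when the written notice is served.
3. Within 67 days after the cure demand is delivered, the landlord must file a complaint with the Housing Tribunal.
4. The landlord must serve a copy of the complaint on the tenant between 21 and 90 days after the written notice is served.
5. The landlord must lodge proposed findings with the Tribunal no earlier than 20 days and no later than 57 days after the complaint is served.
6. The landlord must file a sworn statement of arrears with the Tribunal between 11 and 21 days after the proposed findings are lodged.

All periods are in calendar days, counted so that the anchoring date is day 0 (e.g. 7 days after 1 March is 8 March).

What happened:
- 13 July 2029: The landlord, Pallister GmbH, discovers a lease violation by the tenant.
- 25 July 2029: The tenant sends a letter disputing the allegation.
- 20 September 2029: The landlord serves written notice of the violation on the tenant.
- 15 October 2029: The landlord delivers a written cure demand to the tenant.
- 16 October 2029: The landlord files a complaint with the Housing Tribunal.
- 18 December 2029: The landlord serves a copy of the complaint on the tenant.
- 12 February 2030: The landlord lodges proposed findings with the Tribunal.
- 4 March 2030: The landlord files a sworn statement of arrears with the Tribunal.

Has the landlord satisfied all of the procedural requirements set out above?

Yes

Step 1 — counting 70 days from 13 July 2029 (when the violation is discovered) gives a deadline of 21 September 2029; 20 September 2029 is within that limit.
Step 2 — must wait 7 days from 7 October 2029 (end of the 17-day response period, which began when the written notice is served on 20 September 2029), so not before 14 October 2029; 15 October 2029 is on or after that date.
Step 3 — counting 67 days from 15 October 2029 (when the cure demand is delivered) gives a deadline of 21 December 2029; 16 October 2029 is within that limit.
Step 4 — 21 and 90 days from 20 September 2029 (when the written notice is served) are 11 October 2029 and 19 December 2029 respectively; 18 December 2029 falls inside that range.
Step 5 — 20 and 57 days from 18 December 2029 (when the complaint is served) are 7 January 2030 and 13 February 2030 respectively; 12 February 2030 falls inside that range.
Step 6 — 11 and 21 days from 12 February 2030 (when the proposed findings are lodged) are 23 February 2030 and 5 March 2030 respectively; done 4 March 2030 — within the window.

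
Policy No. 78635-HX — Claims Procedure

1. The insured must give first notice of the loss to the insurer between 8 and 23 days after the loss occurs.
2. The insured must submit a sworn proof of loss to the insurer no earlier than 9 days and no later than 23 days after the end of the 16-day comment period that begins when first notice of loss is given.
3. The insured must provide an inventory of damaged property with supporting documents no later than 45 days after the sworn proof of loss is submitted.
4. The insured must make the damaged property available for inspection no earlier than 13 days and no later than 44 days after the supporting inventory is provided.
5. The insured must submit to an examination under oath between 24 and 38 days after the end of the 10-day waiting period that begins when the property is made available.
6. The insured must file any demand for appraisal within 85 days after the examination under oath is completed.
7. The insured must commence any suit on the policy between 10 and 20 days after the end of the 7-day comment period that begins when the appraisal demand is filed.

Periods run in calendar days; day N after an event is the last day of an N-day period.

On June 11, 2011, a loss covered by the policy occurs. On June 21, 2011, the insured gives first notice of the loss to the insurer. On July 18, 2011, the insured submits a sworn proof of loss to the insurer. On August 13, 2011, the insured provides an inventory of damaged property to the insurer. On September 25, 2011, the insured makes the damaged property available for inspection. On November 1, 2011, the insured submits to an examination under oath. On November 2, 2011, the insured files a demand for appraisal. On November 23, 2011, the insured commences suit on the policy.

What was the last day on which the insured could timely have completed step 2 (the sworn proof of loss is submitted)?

First notice of loss is given on June 21, 2011; the 16-day comment period therefore ends July 7, 2011, and step 2 runs from that date. The window is 9–23 days after July 7, 2011; it closes on July 30, 2011.

July 30, 2011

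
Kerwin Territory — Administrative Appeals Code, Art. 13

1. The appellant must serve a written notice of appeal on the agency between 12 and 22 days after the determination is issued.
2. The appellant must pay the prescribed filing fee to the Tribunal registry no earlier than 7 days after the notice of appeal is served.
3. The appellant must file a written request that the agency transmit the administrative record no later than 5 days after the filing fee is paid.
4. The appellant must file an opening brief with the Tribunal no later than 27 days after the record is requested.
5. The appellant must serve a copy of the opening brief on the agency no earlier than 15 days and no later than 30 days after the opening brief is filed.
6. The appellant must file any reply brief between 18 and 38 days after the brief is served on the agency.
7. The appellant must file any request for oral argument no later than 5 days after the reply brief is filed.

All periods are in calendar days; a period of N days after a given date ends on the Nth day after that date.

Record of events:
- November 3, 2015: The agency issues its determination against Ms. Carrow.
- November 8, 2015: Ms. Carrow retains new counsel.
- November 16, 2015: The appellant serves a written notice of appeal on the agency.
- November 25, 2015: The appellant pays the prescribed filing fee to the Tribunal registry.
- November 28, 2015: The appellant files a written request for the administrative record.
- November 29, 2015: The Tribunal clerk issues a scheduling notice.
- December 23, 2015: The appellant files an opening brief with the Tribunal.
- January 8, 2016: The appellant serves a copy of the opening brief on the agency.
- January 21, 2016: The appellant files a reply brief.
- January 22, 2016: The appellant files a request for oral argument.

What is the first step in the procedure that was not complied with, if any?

Step 6

Step 1: the window is 12–22 days after November 3, 2015 (when the determination is issued), so November 15, 2015 through November 25, 2015; November 16, 2015 falls inside that range.
Step 2: the earliest permitted date is 7 days after November 16, 2015 (when the notice of appeal is served), i.e. November 23, 2015; done November 25, 2015 — permitted.
Step 3: 5 days after November 25, 2015 (when the filing fee is paid) is November 30, 2015; done November 28, 2015 — timely.
Step 4: 27 days after November 28, 2015 (when the record is requested) is December 25, 2015; done December 23, 2015 — timely.
Step 5: the window is 15–30 days after December 23, 2015 (when the opening brief is filed), so January 7, 2016 through January 22, 2016; done January 8, 2016, which is between those dates.
Step 6: the window is 18–38 days after January 8, 2016 (when the brief is served on the agency), so January 26, 2016 through February 15, 2016; January 21, 2016 is 5 days too early.
Later steps need not be reached.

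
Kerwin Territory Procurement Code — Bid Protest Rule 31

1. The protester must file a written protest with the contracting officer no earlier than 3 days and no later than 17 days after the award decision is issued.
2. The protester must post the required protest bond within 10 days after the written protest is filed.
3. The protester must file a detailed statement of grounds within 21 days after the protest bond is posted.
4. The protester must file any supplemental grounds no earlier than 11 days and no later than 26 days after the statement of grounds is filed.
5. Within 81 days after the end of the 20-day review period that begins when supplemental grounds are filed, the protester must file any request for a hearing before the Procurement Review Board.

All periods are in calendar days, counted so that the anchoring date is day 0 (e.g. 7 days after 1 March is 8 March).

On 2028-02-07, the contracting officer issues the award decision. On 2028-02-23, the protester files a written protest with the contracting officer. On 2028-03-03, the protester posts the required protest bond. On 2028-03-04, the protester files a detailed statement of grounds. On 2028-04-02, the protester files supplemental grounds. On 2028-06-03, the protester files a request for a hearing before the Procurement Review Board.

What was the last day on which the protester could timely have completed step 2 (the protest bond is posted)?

2028-03-04

Step 2 runs from 2028-02-23, when the written protest is filed. 10 days after 2028-02-23 is 2028-03-04.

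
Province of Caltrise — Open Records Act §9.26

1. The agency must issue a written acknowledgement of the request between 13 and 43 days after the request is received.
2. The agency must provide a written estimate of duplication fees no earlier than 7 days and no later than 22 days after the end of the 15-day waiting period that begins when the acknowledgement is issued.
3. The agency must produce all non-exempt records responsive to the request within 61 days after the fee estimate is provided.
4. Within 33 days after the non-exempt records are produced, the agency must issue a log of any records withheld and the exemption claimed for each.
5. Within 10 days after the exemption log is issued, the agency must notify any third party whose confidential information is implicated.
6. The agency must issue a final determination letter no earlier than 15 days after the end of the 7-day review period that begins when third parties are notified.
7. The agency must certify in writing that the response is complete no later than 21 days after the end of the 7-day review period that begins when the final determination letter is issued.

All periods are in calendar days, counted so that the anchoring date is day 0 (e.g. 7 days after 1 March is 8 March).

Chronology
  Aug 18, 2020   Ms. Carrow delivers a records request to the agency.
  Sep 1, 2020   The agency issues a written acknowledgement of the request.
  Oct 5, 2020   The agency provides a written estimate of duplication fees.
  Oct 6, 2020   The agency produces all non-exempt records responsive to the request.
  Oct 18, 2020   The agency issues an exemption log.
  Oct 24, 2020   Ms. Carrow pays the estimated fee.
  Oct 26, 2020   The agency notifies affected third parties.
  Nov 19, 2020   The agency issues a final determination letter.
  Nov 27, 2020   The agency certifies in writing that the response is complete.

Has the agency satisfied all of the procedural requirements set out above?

Step 1: the window is 13–43 days after Aug 18, 2020 (when the request is received), so Aug 31, 2020 through Sep 30, 2020; Sep 1, 2020 falls inside that range.
Step 2: the window is 7–22 days after Sep 16, 2020 (end of the 15-day waiting period, which began when the acknowledgement is issued on Sep 1, 2020), so Sep 23, 2020 through Oct 8, 2020; done Oct 5, 2020 — within the window.
Step 3: 61 days after Oct 5, 2020 (when the fee estimate is provided) is Dec 5, 2020; done Oct 6, 2020 — timely.
Step 4: 33 days after Oct 6, 2020 (when the non-exempt records are produced) is Nov 8, 2020; Oct 18, 2020 is within that limit.
Step 5: 10 days after Oct 18, 2020 (when the exemption log is issued) is Oct 28, 2020; done Oct 26, 2020 — timely.
Step 6: the earliest permitted date is 15 days after Nov 2, 2020 (end of the 7-day review period, which began when third parties are notified on Oct 26, 2020), i.e. Nov 17, 2020; done Nov 19, 2020, after the minimum wait.
Step 7: 21 days after Nov 26, 2020 (end of the 7-day review period, which began when the final determination letter is issued on Nov 19, 2020) is Dec 17, 2020; done Nov 27, 2020 — timely.

Yes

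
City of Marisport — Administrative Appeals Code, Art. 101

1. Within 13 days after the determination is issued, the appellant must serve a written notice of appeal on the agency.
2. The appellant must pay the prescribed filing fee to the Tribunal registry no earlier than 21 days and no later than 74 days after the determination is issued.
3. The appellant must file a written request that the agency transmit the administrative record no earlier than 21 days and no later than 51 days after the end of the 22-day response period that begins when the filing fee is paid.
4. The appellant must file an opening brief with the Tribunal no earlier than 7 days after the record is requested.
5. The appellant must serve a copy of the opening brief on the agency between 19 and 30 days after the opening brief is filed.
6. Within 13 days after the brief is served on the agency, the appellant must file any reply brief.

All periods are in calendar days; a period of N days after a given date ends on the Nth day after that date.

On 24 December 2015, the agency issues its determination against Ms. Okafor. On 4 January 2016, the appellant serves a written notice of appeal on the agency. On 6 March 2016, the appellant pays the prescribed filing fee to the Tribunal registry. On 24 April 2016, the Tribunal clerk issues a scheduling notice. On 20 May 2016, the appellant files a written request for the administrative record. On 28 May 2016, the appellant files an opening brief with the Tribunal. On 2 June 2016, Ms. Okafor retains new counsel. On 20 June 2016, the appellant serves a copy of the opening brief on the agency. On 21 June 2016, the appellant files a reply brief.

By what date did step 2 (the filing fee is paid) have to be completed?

Step 2 runs from 24 December 2015, when the determination is issued. The window is 21–74 days after 24 December 2015; it closes on 7 March 2016.

7 March 2016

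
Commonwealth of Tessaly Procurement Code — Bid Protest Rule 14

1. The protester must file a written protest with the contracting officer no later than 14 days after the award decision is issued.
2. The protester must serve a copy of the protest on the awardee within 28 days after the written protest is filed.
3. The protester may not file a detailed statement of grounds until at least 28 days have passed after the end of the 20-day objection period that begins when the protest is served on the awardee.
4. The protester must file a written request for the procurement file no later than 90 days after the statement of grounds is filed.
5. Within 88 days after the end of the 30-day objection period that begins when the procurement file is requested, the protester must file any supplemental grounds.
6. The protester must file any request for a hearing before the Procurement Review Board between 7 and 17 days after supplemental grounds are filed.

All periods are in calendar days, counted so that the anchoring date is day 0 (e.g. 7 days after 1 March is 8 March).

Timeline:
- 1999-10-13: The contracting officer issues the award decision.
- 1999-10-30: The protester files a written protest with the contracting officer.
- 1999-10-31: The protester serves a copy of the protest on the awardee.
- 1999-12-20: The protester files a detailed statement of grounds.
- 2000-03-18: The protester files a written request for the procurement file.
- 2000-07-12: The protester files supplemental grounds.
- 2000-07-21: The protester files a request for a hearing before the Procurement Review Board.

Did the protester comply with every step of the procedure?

(1) due by 1999-10-13 + 14 days = 1999-10-27; 1999-10-30 misses that deadline by 3 days.
That is the first point of non-compliance.

No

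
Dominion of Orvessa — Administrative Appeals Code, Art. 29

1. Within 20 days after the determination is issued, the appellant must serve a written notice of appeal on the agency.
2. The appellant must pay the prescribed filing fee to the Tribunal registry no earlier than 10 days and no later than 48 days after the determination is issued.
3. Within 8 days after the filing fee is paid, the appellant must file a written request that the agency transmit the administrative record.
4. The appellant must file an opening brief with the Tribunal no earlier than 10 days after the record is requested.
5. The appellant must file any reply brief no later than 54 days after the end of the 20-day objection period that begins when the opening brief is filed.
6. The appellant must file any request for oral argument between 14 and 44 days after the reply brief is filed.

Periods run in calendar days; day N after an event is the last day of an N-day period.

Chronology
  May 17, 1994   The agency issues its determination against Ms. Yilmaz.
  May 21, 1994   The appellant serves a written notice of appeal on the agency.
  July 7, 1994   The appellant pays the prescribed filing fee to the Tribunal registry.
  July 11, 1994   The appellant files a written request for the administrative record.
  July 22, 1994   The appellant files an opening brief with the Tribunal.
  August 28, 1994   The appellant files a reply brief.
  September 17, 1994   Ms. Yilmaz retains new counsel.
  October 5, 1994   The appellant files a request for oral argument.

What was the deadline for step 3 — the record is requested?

July 15, 1994

Step 3 runs from July 7, 1994, when the filing fee is paid. 8 days after July 7, 1994 is July 15, 1994.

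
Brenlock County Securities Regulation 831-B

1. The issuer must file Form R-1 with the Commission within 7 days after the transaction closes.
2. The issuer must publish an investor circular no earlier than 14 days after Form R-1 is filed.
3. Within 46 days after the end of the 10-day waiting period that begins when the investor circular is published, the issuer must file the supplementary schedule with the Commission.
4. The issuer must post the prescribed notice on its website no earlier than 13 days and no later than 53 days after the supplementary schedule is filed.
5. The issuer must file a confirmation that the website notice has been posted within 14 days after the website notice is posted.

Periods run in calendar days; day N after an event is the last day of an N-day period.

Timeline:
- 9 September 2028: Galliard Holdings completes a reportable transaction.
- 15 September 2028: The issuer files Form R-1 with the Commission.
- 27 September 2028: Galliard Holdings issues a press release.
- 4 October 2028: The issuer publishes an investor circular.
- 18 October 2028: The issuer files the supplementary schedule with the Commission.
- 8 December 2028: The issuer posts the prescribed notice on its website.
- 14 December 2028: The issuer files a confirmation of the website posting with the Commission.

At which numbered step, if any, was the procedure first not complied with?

Step 1: 7 days after 9 September 2028 (when the transaction closes) is 16 September 2028; done 15 September 2028 — timely.
Step 2: the earliest permitted date is 14 days after 15 September 2028 (when Form R-1 is filed), i.e. 29 September 2028; 4 October 2028 is on or after that date.
Step 3: 46 days after 14 October 2028 (end of the 10-day waiting period, which began when the investor circular is published on 4 October 2028) is 29 November 2028; done 18 October 2028 — timely.
Step 4: the window is 13–53 days after 18 October 2028 (when the supplementary schedule is filed), so 31 October 2028 through 10 December 2028; 8 December 2028 falls inside that range.
Step 5: 14 days after 8 December 2028 (when the website notice is posted) is 22 December 2028; completed 14 December 2028, before the deadline.

None — every step was satisfied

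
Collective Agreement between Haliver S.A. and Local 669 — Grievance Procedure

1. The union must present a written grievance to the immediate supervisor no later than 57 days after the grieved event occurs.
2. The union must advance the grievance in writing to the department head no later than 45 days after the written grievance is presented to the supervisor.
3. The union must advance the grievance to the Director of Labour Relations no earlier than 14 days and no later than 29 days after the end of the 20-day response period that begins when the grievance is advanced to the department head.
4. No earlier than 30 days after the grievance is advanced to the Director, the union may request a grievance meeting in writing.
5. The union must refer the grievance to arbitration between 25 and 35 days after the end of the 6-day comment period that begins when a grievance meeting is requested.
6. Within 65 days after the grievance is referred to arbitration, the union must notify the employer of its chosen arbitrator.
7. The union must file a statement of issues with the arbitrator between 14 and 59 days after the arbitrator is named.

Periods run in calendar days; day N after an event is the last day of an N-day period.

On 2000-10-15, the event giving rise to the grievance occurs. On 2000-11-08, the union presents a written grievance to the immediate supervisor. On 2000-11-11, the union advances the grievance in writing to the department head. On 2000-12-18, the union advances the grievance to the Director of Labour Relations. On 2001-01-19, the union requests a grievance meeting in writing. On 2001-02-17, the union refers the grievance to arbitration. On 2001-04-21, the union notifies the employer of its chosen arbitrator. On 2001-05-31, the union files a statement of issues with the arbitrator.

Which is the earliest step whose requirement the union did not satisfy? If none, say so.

Step 1 — counting 57 days from 2000-10-15 (when the grieved event occurs) gives a deadline of 2000-12-11; done 2000-11-08 — timely.
Step 2 — counting 45 days from 2000-11-08 (when the written grievance is presented to the supervisor) gives a deadline of 2000-12-23; completed 2000-11-11, before the deadline.
Step 3 — 14 and 29 days from 2000-12-01 (end of the 20-day response period, which began when the grievance is advanced to the department head on 2000-11-11) are 2000-12-15 and 2000-12-30 respectively; done 2000-12-18, which is between those dates.
Step 4 — must wait 30 days from 2000-12-18 (when the grievance is advanced to the Director), so not before 2001-01-17; done 2001-01-19 — permitted.
Step 5 — 25 and 35 days from 2001-01-25 (end of the 6-day comment period, which began when a grievance meeting is requested on 2001-01-19) are 2001-02-19 and 2001-03-01 respectively; done 2001-02-17 — 2 days before the window opened.

Step 5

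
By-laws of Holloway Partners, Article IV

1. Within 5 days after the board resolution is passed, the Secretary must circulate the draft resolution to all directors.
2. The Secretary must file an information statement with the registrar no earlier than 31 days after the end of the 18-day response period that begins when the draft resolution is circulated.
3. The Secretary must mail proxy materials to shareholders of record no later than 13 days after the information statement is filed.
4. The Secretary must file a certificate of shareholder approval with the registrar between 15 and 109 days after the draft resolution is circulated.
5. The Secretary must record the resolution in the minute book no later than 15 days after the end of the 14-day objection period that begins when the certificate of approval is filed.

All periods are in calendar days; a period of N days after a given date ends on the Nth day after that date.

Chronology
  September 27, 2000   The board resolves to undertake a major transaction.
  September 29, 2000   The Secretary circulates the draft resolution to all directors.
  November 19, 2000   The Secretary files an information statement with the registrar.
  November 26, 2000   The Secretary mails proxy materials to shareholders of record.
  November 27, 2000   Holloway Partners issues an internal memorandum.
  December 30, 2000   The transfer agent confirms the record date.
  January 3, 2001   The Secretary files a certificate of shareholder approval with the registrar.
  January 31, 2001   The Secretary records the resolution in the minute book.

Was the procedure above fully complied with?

Step 1 — counting 5 days from September 27, 2000 (when the board resolution is passed) gives a deadline of October 2, 2000; done September 29, 2000 — timely.
Step 2 — must wait 31 days from October 17, 2000 (end of the 18-day response period, which began when the draft resolution is circulated on September 29, 2000), so not before November 17, 2000; November 19, 2000 is on or after that date.
Step 3 — counting 13 days from November 19, 2000 (when the information statement is filed) gives a deadline of December 2, 2000; November 26, 2000 is within that limit.
Step 4 — 15 and 109 days from September 29, 2000 (when the draft resolution is circulated) are October 14, 2000 and January 16, 2001 respectively; done January 3, 2001, which is between those dates.
Step 5 — counting 15 days from January 17, 2001 (end of the 14-day objection period, which began when the certificate of approval is filed on January 3, 2001) gives a deadline of February 1, 2001; completed January 31, 2001, before the deadline.

Yes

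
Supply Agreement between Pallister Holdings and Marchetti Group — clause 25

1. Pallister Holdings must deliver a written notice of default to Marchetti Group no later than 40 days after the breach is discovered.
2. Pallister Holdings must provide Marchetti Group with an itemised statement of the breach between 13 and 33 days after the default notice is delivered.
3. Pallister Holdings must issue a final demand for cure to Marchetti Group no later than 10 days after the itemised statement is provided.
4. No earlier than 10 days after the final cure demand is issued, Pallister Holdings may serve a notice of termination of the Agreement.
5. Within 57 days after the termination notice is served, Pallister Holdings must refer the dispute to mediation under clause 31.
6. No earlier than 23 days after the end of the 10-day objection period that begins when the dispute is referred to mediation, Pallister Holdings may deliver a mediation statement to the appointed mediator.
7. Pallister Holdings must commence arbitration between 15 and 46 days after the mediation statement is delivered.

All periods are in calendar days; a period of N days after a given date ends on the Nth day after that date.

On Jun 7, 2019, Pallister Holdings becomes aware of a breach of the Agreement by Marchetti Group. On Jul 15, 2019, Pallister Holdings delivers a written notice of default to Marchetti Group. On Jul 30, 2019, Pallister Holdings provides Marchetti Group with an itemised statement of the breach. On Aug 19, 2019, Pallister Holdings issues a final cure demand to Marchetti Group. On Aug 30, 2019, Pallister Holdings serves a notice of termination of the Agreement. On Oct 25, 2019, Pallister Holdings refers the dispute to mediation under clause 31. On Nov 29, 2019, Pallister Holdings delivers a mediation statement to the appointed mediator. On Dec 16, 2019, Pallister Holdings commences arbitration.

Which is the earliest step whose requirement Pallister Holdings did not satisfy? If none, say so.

Step 3

Step 1: 40 days after Jun 7, 2019 (when the breach is discovered) is Jul 17, 2019; Jul 15, 2019 is within that limit.
Step 2: the window is 13–33 days after Jul 15, 2019 (when the default notice is delivered), so Jul 28, 2019 through Aug 17, 2019; done Jul 30, 2019 — within the window.
Step 3: 10 days after Jul 30, 2019 (when the itemised statement is provided) is Aug 9, 2019; Aug 19, 2019 misses that deadline by 10 days.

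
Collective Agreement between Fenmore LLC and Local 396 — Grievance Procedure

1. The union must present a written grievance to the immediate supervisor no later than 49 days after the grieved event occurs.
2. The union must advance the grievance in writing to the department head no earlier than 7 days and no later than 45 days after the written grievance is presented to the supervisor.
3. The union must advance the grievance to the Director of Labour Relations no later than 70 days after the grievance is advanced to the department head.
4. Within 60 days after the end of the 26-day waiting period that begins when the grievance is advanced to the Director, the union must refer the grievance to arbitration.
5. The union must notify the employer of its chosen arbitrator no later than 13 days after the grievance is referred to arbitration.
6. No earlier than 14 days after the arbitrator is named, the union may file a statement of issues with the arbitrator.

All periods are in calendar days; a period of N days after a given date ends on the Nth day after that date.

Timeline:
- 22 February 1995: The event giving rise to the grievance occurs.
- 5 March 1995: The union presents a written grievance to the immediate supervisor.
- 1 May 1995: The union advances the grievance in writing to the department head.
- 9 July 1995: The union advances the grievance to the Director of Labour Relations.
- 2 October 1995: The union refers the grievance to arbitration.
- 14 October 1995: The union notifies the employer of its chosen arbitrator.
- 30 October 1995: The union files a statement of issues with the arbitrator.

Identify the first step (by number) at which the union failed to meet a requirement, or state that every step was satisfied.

Step 1: 49 days after 22 February 1995 (when the grieved event occurs) is 12 April 1995; done 5 March 1995 — timely.
Step 2: the window is 7–45 days after 5 March 1995 (when the written grievance is presented to the supervisor), so 12 March 1995 through 19 April 1995; 1 May 1995 is 12 days past the end of the window.
That is the first point of non-compliance.

Step 2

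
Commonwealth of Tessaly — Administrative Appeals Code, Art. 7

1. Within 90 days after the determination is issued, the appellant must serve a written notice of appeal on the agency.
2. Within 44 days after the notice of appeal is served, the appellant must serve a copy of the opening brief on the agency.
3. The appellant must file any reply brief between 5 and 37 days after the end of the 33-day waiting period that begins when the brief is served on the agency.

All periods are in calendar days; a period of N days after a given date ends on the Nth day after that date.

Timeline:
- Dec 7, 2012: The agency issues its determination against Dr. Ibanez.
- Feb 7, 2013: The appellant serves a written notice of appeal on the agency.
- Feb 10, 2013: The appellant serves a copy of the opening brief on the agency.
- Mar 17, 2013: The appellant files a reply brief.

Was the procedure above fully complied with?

No

Step 1: 90 days after Dec 7, 2012 (when the determination is issued) is Mar 7, 2013; done Feb 7, 2013 — timely.
Step 2: 44 days after Feb 7, 2013 (when the notice of appeal is served) is Mar 23, 2013; done Feb 10, 2013 — timely.
Step 3: the window is 5–37 days after Mar 15, 2013 (end of the 33-day waiting period, which began when the brief is served on the agency on Feb 10, 2013), so Mar 20, 2013 through Apr 21, 2013; Mar 17, 2013 is 3 days too early.
No need to go further; step 3 was not satisfied.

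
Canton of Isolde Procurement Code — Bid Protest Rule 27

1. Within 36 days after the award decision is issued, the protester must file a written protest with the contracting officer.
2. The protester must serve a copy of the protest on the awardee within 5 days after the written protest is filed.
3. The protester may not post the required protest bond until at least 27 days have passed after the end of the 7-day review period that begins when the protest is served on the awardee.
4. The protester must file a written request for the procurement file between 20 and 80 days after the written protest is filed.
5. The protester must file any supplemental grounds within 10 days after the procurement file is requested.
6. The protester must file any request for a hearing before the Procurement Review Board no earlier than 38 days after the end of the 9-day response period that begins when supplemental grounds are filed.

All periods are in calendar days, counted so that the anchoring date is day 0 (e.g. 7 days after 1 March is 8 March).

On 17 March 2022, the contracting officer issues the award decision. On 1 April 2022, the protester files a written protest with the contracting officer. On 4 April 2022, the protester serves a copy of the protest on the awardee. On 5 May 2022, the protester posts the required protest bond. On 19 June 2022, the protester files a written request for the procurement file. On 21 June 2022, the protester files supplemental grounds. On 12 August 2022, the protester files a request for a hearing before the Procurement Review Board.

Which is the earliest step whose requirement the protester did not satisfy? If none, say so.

(1) due by 17 March 2022 + 36 days = 22 April 2022; 1 April 2022 is within that limit.
(2) due by 1 April 2022 + 5 days = 6 April 2022; done 4 April 2022 — timely.
(3) permitted from 11 April 2022 + 27 days = 8 May 2022 onward; 5 May 2022 is 3 days before the earliest permitted date.

Step 3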